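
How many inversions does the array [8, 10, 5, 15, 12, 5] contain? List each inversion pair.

Finding inversions in [8, 10, 5, 15, 12, 5]:

(0, 2): arr[0]=8 > arr[2]=5
(0, 5): arr[0]=8 > arr[5]=5
(1, 2): arr[1]=10 > arr[2]=5
(1, 5): arr[1]=10 > arr[5]=5
(3, 4): arr[3]=15 > arr[4]=12
(3, 5): arr[3]=15 > arr[5]=5
(4, 5): arr[4]=12 > arr[5]=5

Total inversions: 7

The array has 7 inversion(s): (0,2), (0,5), (1,2), (1,5), (3,4), (3,5), (4,5). Each pair (i,j) satisfies i < j and arr[i] > arr[j].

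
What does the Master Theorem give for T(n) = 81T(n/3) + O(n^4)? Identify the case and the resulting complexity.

Master Theorem for T(n) = 81T(n/3) + O(n^4):

a = 81, b = 3, c = 4
log_b(a) = log_3(81) = 4.0000

Case 2: c = 4 = log_3(81) = 4.0000
T(n) = O(n^4 log n) = O(n^4 log n)

For T(n) = 81T(n/3) + O(n^4): log_3(81) = 4.0000. This is Case 2 of the Master Theorem (c = log_b(a), equal work at all levels), giving O(n^4 log n).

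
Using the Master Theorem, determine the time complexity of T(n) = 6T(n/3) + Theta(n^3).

Master Theorem for T(n) = 6T(n/3) + O(n^3):

a = 6, b = 3, c = 3
log_b(a) = log_3(6) = 1.6309

Case 3: c = 3 > log_3(6) = 1.6309
T(n) = O(n^3) = O(n^3)

For T(n) = 6T(n/3) + O(n^3): log_3(6) = 1.6309. This is Case 3 of the Master Theorem (c > log_b(a), work dominated by root), giving O(n^3).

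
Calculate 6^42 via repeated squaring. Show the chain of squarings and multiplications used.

Computing 6^42 by squaring (build up from 6^1; each line after the first costs one multiplication):

6^1 = 6
6^2 = (6^1)^2 = 6^2 = 36
6^4 = (6^2)^2 = 36^2 = 1296
6^5 = 6 * 6^4 = 6 * 1296 = 7776
6^10 = (6^5)^2 = 7776^2 = 60466176
6^20 = (6^10)^2 = 60466176^2 = 3656158440062976
6^21 = 6 * 6^20 = 6 * 3656158440062976 = 21936950640377856
6^42 = (6^21)^2 = 21936950640377856^2 = 481229803398374426442198455156736

Result: 481229803398374426442198455156736
Multiplications needed: 7 (7 lines after 6^1)

6^42 = 481229803398374426442198455156736. Using exponentiation by squaring, this requires 7 multiplications. The key idea: if the exponent is even, square the half-power; if odd, multiply by the base once.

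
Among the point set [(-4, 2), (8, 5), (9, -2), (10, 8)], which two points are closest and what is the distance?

Computing all pairwise distances among 4 points:

d((-4, 2), (8, 5)) = 12.3693
d((-4, 2), (9, -2)) = 13.6015
d((-4, 2), (10, 8)) = 15.2315
d((8, 5), (9, -2)) = 7.0711
d((8, 5), (10, 8)) = 3.6056 <-- minimum
d((9, -2), (10, 8)) = 10.0499

Closest pair: (8, 5) and (10, 8) with distance 3.6056

The closest pair is (8, 5) and (10, 8) with Euclidean distance 3.6056. For 4 points, brute-force pairwise comparison is shown above. For large n, the divide-and-conquer algorithm (sort by x, recurse on halves, check the dividing strip) achieves O(n log n).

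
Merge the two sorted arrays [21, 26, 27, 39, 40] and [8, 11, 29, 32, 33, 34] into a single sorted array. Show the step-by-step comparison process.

Merging process:

Compare 21 vs 8: take 8 from right. Merged: [8]
Compare 21 vs 11: take 11 from right. Merged: [8, 11]
Compare 21 vs 29: take 21 from left. Merged: [8, 11, 21]
Compare 26 vs 29: take 26 from left. Merged: [8, 11, 21, 26]
Compare 27 vs 29: take 27 from left. Merged: [8, 11, 21, 26, 27]
Compare 39 vs 29: take 29 from right. Merged: [8, 11, 21, 26, 27, 29]
Compare 39 vs 32: take 32 from right. Merged: [8, 11, 21, 26, 27, 29, 32]
Compare 39 vs 33: take 33 from right. Merged: [8, 11, 21, 26, 27, 29, 32, 33]
Compare 39 vs 34: take 34 from right. Merged: [8, 11, 21, 26, 27, 29, 32, 33, 34]
Append remaining from left: [39, 40]. Merged: [8, 11, 21, 26, 27, 29, 32, 33, 34, 39, 40]

Final merged array: [8, 11, 21, 26, 27, 29, 32, 33, 34, 39, 40]
Total comparisons: 9

The merged array is [8, 11, 21, 26, 27, 29, 32, 33, 34, 39, 40], requiring 9 comparisons. The merge step runs in O(n) time where n is the total number of elements.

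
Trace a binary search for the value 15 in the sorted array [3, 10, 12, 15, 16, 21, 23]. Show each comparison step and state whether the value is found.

Binary search for 15 in [3, 10, 12, 15, 16, 21, 23]:

lo=0, hi=6, mid=3, arr[mid]=15 -> Found target at index 3!

Binary search finds 15 at index 3 after 1 comparisons. The search repeatedly halves the search space by comparing with the middle element.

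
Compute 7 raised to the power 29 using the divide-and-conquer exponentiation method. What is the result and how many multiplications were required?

Computing 7^29 by squaring (build up from 7^1; each line after the first costs one multiplication):

7^1 = 7
7^2 = (7^1)^2 = 7^2 = 49
7^3 = 7 * 7^2 = 7 * 49 = 343
7^6 = (7^3)^2 = 343^2 = 117649
7^7 = 7 * 7^6 = 7 * 117649 = 823543
7^14 = (7^7)^2 = 823543^2 = 678223072849
7^28 = (7^14)^2 = 678223072849^2 = 459986536544739960976801
7^29 = 7 * 7^28 = 7 * 459986536544739960976801 = 3219905755813179726837607

Result: 3219905755813179726837607
Multiplications needed: 7 (7 lines after 7^1)

7^29 = 3219905755813179726837607. Using exponentiation by squaring, this requires 7 multiplications. The key idea: if the exponent is even, square the half-power; if odd, multiply by the base once.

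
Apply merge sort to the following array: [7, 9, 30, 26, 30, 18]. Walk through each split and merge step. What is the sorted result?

Merge sort trace:

Split: [7, 9, 30, 26, 30, 18] -> [7, 9, 30] and [26, 30, 18]
  Split: [7, 9, 30] -> [7] and [9, 30]
    Split: [9, 30] -> [9] and [30]
    Merge: [9] + [30] -> [9, 30]
  Merge: [7] + [9, 30] -> [7, 9, 30]
  Split: [26, 30, 18] -> [26] and [30, 18]
    Split: [30, 18] -> [30] and [18]
    Merge: [30] + [18] -> [18, 30]
  Merge: [26] + [18, 30] -> [18, 26, 30]
Merge: [7, 9, 30] + [18, 26, 30] -> [7, 9, 18, 26, 30, 30]

Final sorted array: [7, 9, 18, 26, 30, 30]

The merge sort proceeds by recursively splitting the array and merging sorted halves.
After all merges, the sorted array is [7, 9, 18, 26, 30, 30].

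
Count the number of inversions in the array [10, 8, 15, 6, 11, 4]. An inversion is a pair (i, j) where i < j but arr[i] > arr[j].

Finding inversions in [10, 8, 15, 6, 11, 4]:

(0, 1): arr[0]=10 > arr[1]=8
(0, 3): arr[0]=10 > arr[3]=6
(0, 5): arr[0]=10 > arr[5]=4
(1, 3): arr[1]=8 > arr[3]=6
(1, 5): arr[1]=8 > arr[5]=4
(2, 3): arr[2]=15 > arr[3]=6
(2, 4): arr[2]=15 > arr[4]=11
(2, 5): arr[2]=15 > arr[5]=4
(3, 5): arr[3]=6 > arr[5]=4
(4, 5): arr[4]=11 > arr[5]=4

Total inversions: 10

The array has 10 inversion(s): (0,1), (0,3), (0,5), (1,3), (1,5), (2,3), (2,4), (2,5), (3,5), (4,5). Each pair (i,j) satisfies i < j and arr[i] > arr[j].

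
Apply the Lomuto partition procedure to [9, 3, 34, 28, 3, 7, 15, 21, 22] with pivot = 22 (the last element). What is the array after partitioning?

Lomuto partition with pivot = 22:

Initial array: [9, 3, 34, 28, 3, 7, 15, 21, 22]

arr[0]=9 <= 22: swap with position 0, array becomes [9, 3, 34, 28, 3, 7, 15, 21, 22]
arr[1]=3 <= 22: swap with position 1, array becomes [9, 3, 34, 28, 3, 7, 15, 21, 22]
arr[2]=34 > 22: no swap
arr[3]=28 > 22: no swap
arr[4]=3 <= 22: swap with position 2, array becomes [9, 3, 3, 28, 34, 7, 15, 21, 22]
arr[5]=7 <= 22: swap with position 3, array becomes [9, 3, 3, 7, 34, 28, 15, 21, 22]
arr[6]=15 <= 22: swap with position 4, array becomes [9, 3, 3, 7, 15, 28, 34, 21, 22]
arr[7]=21 <= 22: swap with position 5, array becomes [9, 3, 3, 7, 15, 21, 34, 28, 22]

Place pivot at position 6: [9, 3, 3, 7, 15, 21, 22, 28, 34]
Pivot position: 6

After partitioning with pivot 22, the array becomes [9, 3, 3, 7, 15, 21, 22, 28, 34]. The pivot is placed at index 6. All elements to the left of the pivot are <= 22, and all elements to the right are > 22.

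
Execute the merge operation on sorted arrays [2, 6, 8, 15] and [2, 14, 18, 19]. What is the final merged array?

Merging process:

Compare 2 vs 2: take 2 from left. Merged: [2]
Compare 6 vs 2: take 2 from right. Merged: [2, 2]
Compare 6 vs 14: take 6 from left. Merged: [2, 2, 6]
Compare 8 vs 14: take 8 from left. Merged: [2, 2, 6, 8]
Compare 15 vs 14: take 14 from right. Merged: [2, 2, 6, 8, 14]
Compare 15 vs 18: take 15 from left. Merged: [2, 2, 6, 8, 14, 15]
Append remaining from right: [18, 19]. Merged: [2, 2, 6, 8, 14, 15, 18, 19]

Final merged array: [2, 2, 6, 8, 14, 15, 18, 19]
Total comparisons: 6

The merged array is [2, 2, 6, 8, 14, 15, 18, 19], requiring 6 comparisons. The merge step runs in O(n) time where n is the total number of elements.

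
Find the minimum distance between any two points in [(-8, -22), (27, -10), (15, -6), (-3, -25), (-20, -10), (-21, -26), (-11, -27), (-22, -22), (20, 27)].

Computing all pairwise distances among 9 points:

d((-8, -22), (27, -10)) = 37.0
d((-8, -22), (15, -6)) = 28.0179
d((-8, -22), (-3, -25)) = 5.831
d((-8, -22), (-20, -10)) = 16.9706
d((-8, -22), (-21, -26)) = 13.6015
d((-8, -22), (-11, -27)) = 5.831
d((-8, -22), (-22, -22)) = 14.0
d((-8, -22), (20, 27)) = 56.4358
d((27, -10), (15, -6)) = 12.6491
d((27, -10), (-3, -25)) = 33.541
d((27, -10), (-20, -10)) = 47.0
d((27, -10), (-21, -26)) = 50.5964
d((27, -10), (-11, -27)) = 41.6293
d((27, -10), (-22, -22)) = 50.448
d((27, -10), (20, 27)) = 37.6563
d((15, -6), (-3, -25)) = 26.1725
d((15, -6), (-20, -10)) = 35.2278
d((15, -6), (-21, -26)) = 41.1825
d((15, -6), (-11, -27)) = 33.4215
d((15, -6), (-22, -22)) = 40.3113
d((15, -6), (20, 27)) = 33.3766
d((-3, -25), (-20, -10)) = 22.6716
d((-3, -25), (-21, -26)) = 18.0278
d((-3, -25), (-11, -27)) = 8.2462
d((-3, -25), (-22, -22)) = 19.2354
d((-3, -25), (20, 27)) = 56.8595
d((-20, -10), (-21, -26)) = 16.0312
d((-20, -10), (-11, -27)) = 19.2354
d((-20, -10), (-22, -22)) = 12.1655
d((-20, -10), (20, 27)) = 54.4885
d((-21, -26), (-11, -27)) = 10.0499
d((-21, -26), (-22, -22)) = 4.1231 <-- minimum
d((-21, -26), (20, 27)) = 67.0075
d((-11, -27), (-22, -22)) = 12.083
d((-11, -27), (20, 27)) = 62.2656
d((-22, -22), (20, 27)) = 64.5368

Closest pair: (-21, -26) and (-22, -22) with distance 4.1231

The closest pair is (-21, -26) and (-22, -22) with Euclidean distance 4.1231. For 9 points, brute-force pairwise comparison is shown above. For large n, the divide-and-conquer algorithm (sort by x, recurse on halves, check the dividing strip) achieves O(n log n).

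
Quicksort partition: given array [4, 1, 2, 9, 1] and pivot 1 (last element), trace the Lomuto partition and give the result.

Lomuto partition with pivot = 1:

Initial array: [4, 1, 2, 9, 1]

arr[0]=4 > 1: no swap
arr[1]=1 <= 1: swap with position 0, array becomes [1, 4, 2, 9, 1]
arr[2]=2 > 1: no swap
arr[3]=9 > 1: no swap

Place pivot at position 1: [1, 1, 2, 9, 4]
Pivot position: 1

After partitioning with pivot 1, the array becomes [1, 1, 2, 9, 4]. The pivot is placed at index 1. All elements to the left of the pivot are <= 1, and all elements to the right are > 1.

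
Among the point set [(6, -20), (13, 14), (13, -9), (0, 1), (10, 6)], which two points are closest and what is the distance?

Computing all pairwise distances among 5 points:

d((6, -20), (13, 14)) = 34.7131
d((6, -20), (13, -9)) = 13.0384
d((6, -20), (0, 1)) = 21.8403
d((6, -20), (10, 6)) = 26.3059
d((13, 14), (13, -9)) = 23.0
d((13, 14), (0, 1)) = 18.3848
d((13, 14), (10, 6)) = 8.544 <-- minimum
d((13, -9), (0, 1)) = 16.4012
d((13, -9), (10, 6)) = 15.2971
d((0, 1), (10, 6)) = 11.1803

Closest pair: (13, 14) and (10, 6) with distance 8.544

The closest pair is (13, 14) and (10, 6) with Euclidean distance 8.544. For 5 points, brute-force pairwise comparison is shown above. For large n, the divide-and-conquer algorithm (sort by x, recurse on halves, check the dividing strip) achieves O(n log n).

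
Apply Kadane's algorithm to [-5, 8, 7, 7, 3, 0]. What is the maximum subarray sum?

Using Kadane's algorithm on [-5, 8, 7, 7, 3, 0]:

Scanning through the array:
Position 1 (value 8): max_ending_here = 8, max_so_far = 8
Position 2 (value 7): max_ending_here = 15, max_so_far = 15
Position 3 (value 7): max_ending_here = 22, max_so_far = 22
Position 4 (value 3): max_ending_here = 25, max_so_far = 25
Position 5 (value 0): max_ending_here = 25, max_so_far = 25

Maximum subarray: [8, 7, 7, 3]
Maximum sum: 25

The maximum subarray is [8, 7, 7, 3] with sum 25. This subarray runs from index 1 to index 4.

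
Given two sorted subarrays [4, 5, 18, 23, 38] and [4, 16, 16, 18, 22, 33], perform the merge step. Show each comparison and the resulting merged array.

Merging process:

Compare 4 vs 4: take 4 from left. Merged: [4]
Compare 5 vs 4: take 4 from right. Merged: [4, 4]
Compare 5 vs 16: take 5 from left. Merged: [4, 4, 5]
Compare 18 vs 16: take 16 from right. Merged: [4, 4, 5, 16]
Compare 18 vs 16: take 16 from right. Merged: [4, 4, 5, 16, 16]
Compare 18 vs 18: take 18 from left. Merged: [4, 4, 5, 16, 16, 18]
Compare 23 vs 18: take 18 from right. Merged: [4, 4, 5, 16, 16, 18, 18]
Compare 23 vs 22: take 22 from right. Merged: [4, 4, 5, 16, 16, 18, 18, 22]
Compare 23 vs 33: take 23 from left. Merged: [4, 4, 5, 16, 16, 18, 18, 22, 23]
Compare 38 vs 33: take 33 from right. Merged: [4, 4, 5, 16, 16, 18, 18, 22, 23, 33]
Append remaining from left: [38]. Merged: [4, 4, 5, 16, 16, 18, 18, 22, 23, 33, 38]

Final merged array: [4, 4, 5, 16, 16, 18, 18, 22, 23, 33, 38]
Total comparisons: 10

The merged array is [4, 4, 5, 16, 16, 18, 18, 22, 23, 33, 38], requiring 10 comparisons. The merge step runs in O(n) time where n is the total number of elements.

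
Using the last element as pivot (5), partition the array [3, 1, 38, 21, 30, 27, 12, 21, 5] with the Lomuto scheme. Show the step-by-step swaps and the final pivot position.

Lomuto partition with pivot = 5:

Initial array: [3, 1, 38, 21, 30, 27, 12, 21, 5]

arr[0]=3 <= 5: swap with position 0, array becomes [3, 1, 38, 21, 30, 27, 12, 21, 5]
arr[1]=1 <= 5: swap with position 1, array becomes [3, 1, 38, 21, 30, 27, 12, 21, 5]
arr[2]=38 > 5: no swap
arr[3]=21 > 5: no swap
arr[4]=30 > 5: no swap
arr[5]=27 > 5: no swap
arr[6]=12 > 5: no swap
arr[7]=21 > 5: no swap

Place pivot at position 2: [3, 1, 5, 21, 30, 27, 12, 21, 38]
Pivot position: 2

After partitioning with pivot 5, the array becomes [3, 1, 5, 21, 30, 27, 12, 21, 38]. The pivot is placed at index 2. All elements to the left of the pivot are <= 5, and all elements to the right are > 5.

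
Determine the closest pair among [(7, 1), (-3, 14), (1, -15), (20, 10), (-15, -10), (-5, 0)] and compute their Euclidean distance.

Computing all pairwise distances among 6 points:

d((7, 1), (-3, 14)) = 16.4012
d((7, 1), (1, -15)) = 17.088
d((7, 1), (20, 10)) = 15.8114
d((7, 1), (-15, -10)) = 24.5967
d((7, 1), (-5, 0)) = 12.0416 <-- minimum
d((-3, 14), (1, -15)) = 29.2746
d((-3, 14), (20, 10)) = 23.3452
d((-3, 14), (-15, -10)) = 26.8328
d((-3, 14), (-5, 0)) = 14.1421
d((1, -15), (20, 10)) = 31.4006
d((1, -15), (-15, -10)) = 16.7631
d((1, -15), (-5, 0)) = 16.1555
d((20, 10), (-15, -10)) = 40.3113
d((20, 10), (-5, 0)) = 26.9258
d((-15, -10), (-5, 0)) = 14.1421

Closest pair: (7, 1) and (-5, 0) with distance 12.0416

The closest pair is (7, 1) and (-5, 0) with Euclidean distance 12.0416. For 6 points, brute-force pairwise comparison is shown above. For large n, the divide-and-conquer algorithm (sort by x, recurse on halves, check the dividing strip) achieves O(n log n).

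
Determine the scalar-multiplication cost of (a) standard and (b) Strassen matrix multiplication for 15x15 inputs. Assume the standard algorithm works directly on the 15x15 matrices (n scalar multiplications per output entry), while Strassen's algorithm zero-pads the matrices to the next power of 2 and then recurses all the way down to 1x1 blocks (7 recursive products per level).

Matrix multiplication for 15x15 matrices:

Strassen's algorithm requires power-of-2 dimensions. Pad 15x15 to 16x16 (next power of 2).

Standard algorithm: 15^3 = 3375 multiplications
Strassen's algorithm: 7^(log2(16)) = 7^4 = 2401 multiplications
Savings: 3375 - 2401 = 974 multiplications

Standard: 3375 multiplications (15^3). Strassen: 2401 multiplications (7^4, after padding to 16x16). Strassen reduces 8 recursive multiplications to 7 at each level.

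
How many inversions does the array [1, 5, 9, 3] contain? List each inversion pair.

Finding inversions in [1, 5, 9, 3]:

(1, 3): arr[1]=5 > arr[3]=3
(2, 3): arr[2]=9 > arr[3]=3

Total inversions: 2

The array has 2 inversion(s): (1,3), (2,3). Each pair (i,j) satisfies i < j and arr[i] > arr[j].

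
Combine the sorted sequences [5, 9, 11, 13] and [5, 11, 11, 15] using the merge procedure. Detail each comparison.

Merging process:

Compare 5 vs 5: take 5 from left. Merged: [5]
Compare 9 vs 5: take 5 from right. Merged: [5, 5]
Compare 9 vs 11: take 9 from left. Merged: [5, 5, 9]
Compare 11 vs 11: take 11 from left. Merged: [5, 5, 9, 11]
Compare 13 vs 11: take 11 from right. Merged: [5, 5, 9, 11, 11]
Compare 13 vs 11: take 11 from right. Merged: [5, 5, 9, 11, 11, 11]
Compare 13 vs 15: take 13 from left. Merged: [5, 5, 9, 11, 11, 11, 13]
Append remaining from right: [15]. Merged: [5, 5, 9, 11, 11, 11, 13, 15]

Final merged array: [5, 5, 9, 11, 11, 11, 13, 15]
Total comparisons: 7

The merged array is [5, 5, 9, 11, 11, 11, 13, 15], requiring 7 comparisons. The merge step runs in O(n) time where n is the total number of elements.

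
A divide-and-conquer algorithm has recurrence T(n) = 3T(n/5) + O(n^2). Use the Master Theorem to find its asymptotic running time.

Master Theorem for T(n) = 3T(n/5) + O(n^2):

a = 3, b = 5, c = 2
log_b(a) = log_5(3) = 0.6826

Case 3: c = 2 > log_5(3) = 0.6826
T(n) = O(n^2) = O(n^2)

For T(n) = 3T(n/5) + O(n^2): log_5(3) = 0.6826. This is Case 3 of the Master Theorem (c > log_b(a), work dominated by root), giving O(n^2).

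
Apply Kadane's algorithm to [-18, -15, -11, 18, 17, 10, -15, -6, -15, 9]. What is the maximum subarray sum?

Using Kadane's algorithm on [-18, -15, -11, 18, 17, 10, -15, -6, -15, 9]:

Scanning through the array:
Position 1 (value -15): max_ending_here = -15, max_so_far = -15
Position 2 (value -11): max_ending_here = -11, max_so_far = -11
Position 3 (value 18): max_ending_here = 18, max_so_far = 18
Position 4 (value 17): max_ending_here = 35, max_so_far = 35
Position 5 (value 10): max_ending_here = 45, max_so_far = 45
Position 6 (value -15): max_ending_here = 30, max_so_far = 45
Position 7 (value -6): max_ending_here = 24, max_so_far = 45
Position 8 (value -15): max_ending_here = 9, max_so_far = 45
Position 9 (value 9): max_ending_here = 18, max_so_far = 45

Maximum subarray: [18, 17, 10]
Maximum sum: 45

The maximum subarray is [18, 17, 10] with sum 45. This subarray runs from index 3 to index 5.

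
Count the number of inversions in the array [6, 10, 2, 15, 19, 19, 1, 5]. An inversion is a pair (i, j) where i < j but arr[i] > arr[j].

Finding inversions in [6, 10, 2, 15, 19, 19, 1, 5]:

(0, 2): arr[0]=6 > arr[2]=2
(0, 6): arr[0]=6 > arr[6]=1
(0, 7): arr[0]=6 > arr[7]=5
(1, 2): arr[1]=10 > arr[2]=2
(1, 6): arr[1]=10 > arr[6]=1
(1, 7): arr[1]=10 > arr[7]=5
(2, 6): arr[2]=2 > arr[6]=1
(3, 6): arr[3]=15 > arr[6]=1
(3, 7): arr[3]=15 > arr[7]=5
(4, 6): arr[4]=19 > arr[6]=1
(4, 7): arr[4]=19 > arr[7]=5
(5, 6): arr[5]=19 > arr[6]=1
(5, 7): arr[5]=19 > arr[7]=5

Total inversions: 13

The array has 13 inversion(s): (0,2), (0,6), (0,7), (1,2), (1,6), (1,7), (2,6), (3,6), (3,7), (4,6), (4,7), (5,6), (5,7). Each pair (i,j) satisfies i < j and arr[i] > arr[j].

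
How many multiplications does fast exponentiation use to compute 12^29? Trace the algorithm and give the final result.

Computing 12^29 by squaring (build up from 12^1; each line after the first costs one multiplication):

12^1 = 12
12^2 = (12^1)^2 = 12^2 = 144
12^3 = 12 * 12^2 = 12 * 144 = 1728
12^6 = (12^3)^2 = 1728^2 = 2985984
12^7 = 12 * 12^6 = 12 * 2985984 = 35831808
12^14 = (12^7)^2 = 35831808^2 = 1283918464548864
12^28 = (12^14)^2 = 1283918464548864^2 = 1648446623609512543951043690496
12^29 = 12 * 12^28 = 12 * 1648446623609512543951043690496 = 19781359483314150527412524285952

Result: 19781359483314150527412524285952
Multiplications needed: 7 (7 lines after 12^1)

12^29 = 19781359483314150527412524285952. Using exponentiation by squaring, this requires 7 multiplications. The key idea: if the exponent is even, square the half-power; if odd, multiply by the base once.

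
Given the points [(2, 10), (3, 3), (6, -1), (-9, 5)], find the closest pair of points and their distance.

Computing all pairwise distances among 4 points:

d((2, 10), (3, 3)) = 7.0711
d((2, 10), (6, -1)) = 11.7047
d((2, 10), (-9, 5)) = 12.083
d((3, 3), (6, -1)) = 5.0 <-- minimum
d((3, 3), (-9, 5)) = 12.1655
d((6, -1), (-9, 5)) = 16.1555

Closest pair: (3, 3) and (6, -1) with distance 5.0

The closest pair is (3, 3) and (6, -1) with Euclidean distance 5.0. For 4 points, brute-force pairwise comparison is shown above. For large n, the divide-and-conquer algorithm (sort by x, recurse on halves, check the dividing strip) achieves O(n log n).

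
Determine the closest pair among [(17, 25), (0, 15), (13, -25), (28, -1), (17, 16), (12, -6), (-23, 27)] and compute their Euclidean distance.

Computing all pairwise distances among 7 points:

d((17, 25), (0, 15)) = 19.7231
d((17, 25), (13, -25)) = 50.1597
d((17, 25), (28, -1)) = 28.2312
d((17, 25), (17, 16)) = 9.0 <-- minimum
d((17, 25), (12, -6)) = 31.4006
d((17, 25), (-23, 27)) = 40.05
d((0, 15), (13, -25)) = 42.0595
d((0, 15), (28, -1)) = 32.249
d((0, 15), (17, 16)) = 17.0294
d((0, 15), (12, -6)) = 24.1868
d((0, 15), (-23, 27)) = 25.9422
d((13, -25), (28, -1)) = 28.3019
d((13, -25), (17, 16)) = 41.1947
d((13, -25), (12, -6)) = 19.0263
d((13, -25), (-23, 27)) = 63.2456
d((28, -1), (17, 16)) = 20.2485
d((28, -1), (12, -6)) = 16.7631
d((28, -1), (-23, 27)) = 58.1808
d((17, 16), (12, -6)) = 22.561
d((17, 16), (-23, 27)) = 41.4849
d((12, -6), (-23, 27)) = 48.1041

Closest pair: (17, 25) and (17, 16) with distance 9.0

The closest pair is (17, 25) and (17, 16) with Euclidean distance 9.0. For 7 points, brute-force pairwise comparison is shown above. For large n, the divide-and-conquer algorithm (sort by x, recurse on halves, check the dividing strip) achieves O(n log n).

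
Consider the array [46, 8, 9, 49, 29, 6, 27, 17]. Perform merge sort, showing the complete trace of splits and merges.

Merge sort trace:

Split: [46, 8, 9, 49, 29, 6, 27, 17] -> [46, 8, 9, 49] and [29, 6, 27, 17]
  Split: [46, 8, 9, 49] -> [46, 8] and [9, 49]
    Split: [46, 8] -> [46] and [8]
    Merge: [46] + [8] -> [8, 46]
    Split: [9, 49] -> [9] and [49]
    Merge: [9] + [49] -> [9, 49]
  Merge: [8, 46] + [9, 49] -> [8, 9, 46, 49]
  Split: [29, 6, 27, 17] -> [29, 6] and [27, 17]
    Split: [29, 6] -> [29] and [6]
    Merge: [29] + [6] -> [6, 29]
    Split: [27, 17] -> [27] and [17]
    Merge: [27] + [17] -> [17, 27]
  Merge: [6, 29] + [17, 27] -> [6, 17, 27, 29]
Merge: [8, 9, 46, 49] + [6, 17, 27, 29] -> [6, 8, 9, 17, 27, 29, 46, 49]

Final sorted array: [6, 8, 9, 17, 27, 29, 46, 49]

The merge sort proceeds by recursively splitting the array and merging sorted halves.
After all merges, the sorted array is [6, 8, 9, 17, 27, 29, 46, 49].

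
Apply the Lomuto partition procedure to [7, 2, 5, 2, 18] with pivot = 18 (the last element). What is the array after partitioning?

Lomuto partition with pivot = 18:

Initial array: [7, 2, 5, 2, 18]

arr[0]=7 <= 18: swap with position 0, array becomes [7, 2, 5, 2, 18]
arr[1]=2 <= 18: swap with position 1, array becomes [7, 2, 5, 2, 18]
arr[2]=5 <= 18: swap with position 2, array becomes [7, 2, 5, 2, 18]
arr[3]=2 <= 18: swap with position 3, array becomes [7, 2, 5, 2, 18]

Place pivot at position 4: [7, 2, 5, 2, 18]
Pivot position: 4

After partitioning with pivot 18, the array becomes [7, 2, 5, 2, 18]. The pivot is placed at index 4. All elements to the left of the pivot are <= 18, and all elements to the right are > 18.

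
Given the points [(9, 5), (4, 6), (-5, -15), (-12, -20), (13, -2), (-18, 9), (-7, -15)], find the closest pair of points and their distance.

Computing all pairwise distances among 7 points:

d((9, 5), (4, 6)) = 5.099
d((9, 5), (-5, -15)) = 24.4131
d((9, 5), (-12, -20)) = 32.6497
d((9, 5), (13, -2)) = 8.0623
d((9, 5), (-18, 9)) = 27.2947
d((9, 5), (-7, -15)) = 25.6125
d((4, 6), (-5, -15)) = 22.8473
d((4, 6), (-12, -20)) = 30.5287
d((4, 6), (13, -2)) = 12.0416
d((4, 6), (-18, 9)) = 22.2036
d((4, 6), (-7, -15)) = 23.7065
d((-5, -15), (-12, -20)) = 8.6023
d((-5, -15), (13, -2)) = 22.2036
d((-5, -15), (-18, 9)) = 27.2947
d((-5, -15), (-7, -15)) = 2.0 <-- minimum
d((-12, -20), (13, -2)) = 30.8058
d((-12, -20), (-18, 9)) = 29.6142
d((-12, -20), (-7, -15)) = 7.0711
d((13, -2), (-18, 9)) = 32.8938
d((13, -2), (-7, -15)) = 23.8537
d((-18, 9), (-7, -15)) = 26.4008

Closest pair: (-5, -15) and (-7, -15) with distance 2.0

The closest pair is (-5, -15) and (-7, -15) with Euclidean distance 2.0. For 7 points, brute-force pairwise comparison is shown above. For large n, the divide-and-conquer algorithm (sort by x, recurse on halves, check the dividing strip) achieves O(n log n).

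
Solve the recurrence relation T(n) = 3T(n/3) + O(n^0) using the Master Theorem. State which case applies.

Master Theorem for T(n) = 3T(n/3) + O(n^0):

a = 3, b = 3, c = 0
log_b(a) = log_3(3) = 1.0000

Case 1: c = 0 < log_3(3) = 1.0000
T(n) = O(n^(log_3 3)) = O(n)

For T(n) = 3T(n/3) + O(n^0): log_3(3) = 1.0000. This is Case 1 of the Master Theorem (c < log_b(a), work dominated by leaves), giving O(n).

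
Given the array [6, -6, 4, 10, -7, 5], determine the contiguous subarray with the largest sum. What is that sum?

Using Kadane's algorithm on [6, -6, 4, 10, -7, 5]:

Scanning through the array:
Position 1 (value -6): max_ending_here = 0, max_so_far = 6
Position 2 (value 4): max_ending_here = 4, max_so_far = 6
Position 3 (value 10): max_ending_here = 14, max_so_far = 14
Position 4 (value -7): max_ending_here = 7, max_so_far = 14
Position 5 (value 5): max_ending_here = 12, max_so_far = 14

Maximum subarray: [6, -6, 4, 10]
Maximum sum: 14

The maximum subarray is [6, -6, 4, 10] with sum 14. This subarray runs from index 0 to index 3.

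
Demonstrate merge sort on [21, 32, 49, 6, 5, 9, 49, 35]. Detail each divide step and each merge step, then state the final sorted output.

Merge sort trace:

Split: [21, 32, 49, 6, 5, 9, 49, 35] -> [21, 32, 49, 6] and [5, 9, 49, 35]
  Split: [21, 32, 49, 6] -> [21, 32] and [49, 6]
    Split: [21, 32] -> [21] and [32]
    Merge: [21] + [32] -> [21, 32]
    Split: [49, 6] -> [49] and [6]
    Merge: [49] + [6] -> [6, 49]
  Merge: [21, 32] + [6, 49] -> [6, 21, 32, 49]
  Split: [5, 9, 49, 35] -> [5, 9] and [49, 35]
    Split: [5, 9] -> [5] and [9]
    Merge: [5] + [9] -> [5, 9]
    Split: [49, 35] -> [49] and [35]
    Merge: [49] + [35] -> [35, 49]
  Merge: [5, 9] + [35, 49] -> [5, 9, 35, 49]
Merge: [6, 21, 32, 49] + [5, 9, 35, 49] -> [5, 6, 9, 21, 32, 35, 49, 49]

Final sorted array: [5, 6, 9, 21, 32, 35, 49, 49]

The merge sort proceeds by recursively splitting the array and merging sorted halves.
After all merges, the sorted array is [5, 6, 9, 21, 32, 35, 49, 49].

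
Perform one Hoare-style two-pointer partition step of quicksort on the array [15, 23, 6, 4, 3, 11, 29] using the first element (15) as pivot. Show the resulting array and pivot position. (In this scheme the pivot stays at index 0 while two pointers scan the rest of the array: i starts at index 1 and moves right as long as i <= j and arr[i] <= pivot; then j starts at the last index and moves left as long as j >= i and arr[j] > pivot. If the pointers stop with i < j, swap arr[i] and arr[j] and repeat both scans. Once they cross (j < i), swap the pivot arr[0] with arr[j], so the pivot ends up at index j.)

Hoare-style two-pointer partition with pivot = 15:

Initial array: [15, 23, 6, 4, 3, 11, 29]

Pointers start at i = 1, j = 6.
i stops at index 1 (arr[1]=23 > 15), j stops at index 5 (arr[5]=11 <= 15): swap arr[1] and arr[5], array becomes [15, 11, 6, 4, 3, 23, 29]
i ends at 5, j ends at 4: the pointers have crossed (j < i), so scanning stops.

Swap pivot arr[0] with arr[4] to place pivot at position 4: [3, 11, 6, 4, 15, 23, 29]
Pivot position: 4

After partitioning with pivot 15, the array becomes [3, 11, 6, 4, 15, 23, 29]. The pivot is placed at index 4. All elements to the left of the pivot are <= 15, and all elements to the right are > 15.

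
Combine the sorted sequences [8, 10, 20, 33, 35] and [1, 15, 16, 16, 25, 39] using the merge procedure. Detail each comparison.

Merging process:

Compare 8 vs 1: take 1 from right. Merged: [1]
Compare 8 vs 15: take 8 from left. Merged: [1, 8]
Compare 10 vs 15: take 10 from left. Merged: [1, 8, 10]
Compare 20 vs 15: take 15 from right. Merged: [1, 8, 10, 15]
Compare 20 vs 16: take 16 from right. Merged: [1, 8, 10, 15, 16]
Compare 20 vs 16: take 16 from right. Merged: [1, 8, 10, 15, 16, 16]
Compare 20 vs 25: take 20 from left. Merged: [1, 8, 10, 15, 16, 16, 20]
Compare 33 vs 25: take 25 from right. Merged: [1, 8, 10, 15, 16, 16, 20, 25]
Compare 33 vs 39: take 33 from left. Merged: [1, 8, 10, 15, 16, 16, 20, 25, 33]
Compare 35 vs 39: take 35 from left. Merged: [1, 8, 10, 15, 16, 16, 20, 25, 33, 35]
Append remaining from right: [39]. Merged: [1, 8, 10, 15, 16, 16, 20, 25, 33, 35, 39]

Final merged array: [1, 8, 10, 15, 16, 16, 20, 25, 33, 35, 39]
Total comparisons: 10

The merged array is [1, 8, 10, 15, 16, 16, 20, 25, 33, 35, 39], requiring 10 comparisons. The merge step runs in O(n) time where n is the total number of elements.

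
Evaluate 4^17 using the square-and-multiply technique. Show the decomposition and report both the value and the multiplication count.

Computing 4^17 by squaring (build up from 4^1; each line after the first costs one multiplication):

4^1 = 4
4^2 = (4^1)^2 = 4^2 = 16
4^4 = (4^2)^2 = 16^2 = 256
4^8 = (4^4)^2 = 256^2 = 65536
4^16 = (4^8)^2 = 65536^2 = 4294967296
4^17 = 4 * 4^16 = 4 * 4294967296 = 17179869184

Result: 17179869184
Multiplications needed: 5 (5 lines after 4^1)

4^17 = 17179869184. Using exponentiation by squaring, this requires 5 multiplications. The key idea: if the exponent is even, square the half-power; if odd, multiply by the base once.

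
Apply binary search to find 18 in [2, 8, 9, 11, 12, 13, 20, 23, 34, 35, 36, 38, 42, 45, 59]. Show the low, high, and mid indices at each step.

Binary search for 18 in [2, 8, 9, 11, 12, 13, 20, 23, 34, 35, 36, 38, 42, 45, 59]:

lo=0, hi=14, mid=7, arr[mid]=23 -> 23 > 18, search left half
lo=0, hi=6, mid=3, arr[mid]=11 -> 11 < 18, search right half
lo=4, hi=6, mid=5, arr[mid]=13 -> 13 < 18, search right half
lo=6, hi=6, mid=6, arr[mid]=20 -> 20 > 18, search left half
lo=6 > hi=5, target 18 not found

Binary search determines that 18 is not in the array after 4 comparisons. The search space was exhausted without finding the target.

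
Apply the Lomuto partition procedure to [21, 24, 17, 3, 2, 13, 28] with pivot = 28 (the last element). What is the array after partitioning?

Lomuto partition with pivot = 28:

Initial array: [21, 24, 17, 3, 2, 13, 28]

arr[0]=21 <= 28: swap with position 0, array becomes [21, 24, 17, 3, 2, 13, 28]
arr[1]=24 <= 28: swap with position 1, array becomes [21, 24, 17, 3, 2, 13, 28]
arr[2]=17 <= 28: swap with position 2, array becomes [21, 24, 17, 3, 2, 13, 28]
arr[3]=3 <= 28: swap with position 3, array becomes [21, 24, 17, 3, 2, 13, 28]
arr[4]=2 <= 28: swap with position 4, array becomes [21, 24, 17, 3, 2, 13, 28]
arr[5]=13 <= 28: swap with position 5, array becomes [21, 24, 17, 3, 2, 13, 28]

Place pivot at position 6: [21, 24, 17, 3, 2, 13, 28]
Pivot position: 6

After partitioning with pivot 28, the array becomes [21, 24, 17, 3, 2, 13, 28]. The pivot is placed at index 6. All elements to the left of the pivot are <= 28, and all elements to the right are > 28.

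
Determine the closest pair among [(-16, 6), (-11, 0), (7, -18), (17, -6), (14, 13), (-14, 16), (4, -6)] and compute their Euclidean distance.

Computing all pairwise distances among 7 points:

d((-16, 6), (-11, 0)) = 7.8102 <-- minimum
d((-16, 6), (7, -18)) = 33.2415
d((-16, 6), (17, -6)) = 35.1141
d((-16, 6), (14, 13)) = 30.8058
d((-16, 6), (-14, 16)) = 10.198
d((-16, 6), (4, -6)) = 23.3238
d((-11, 0), (7, -18)) = 25.4558
d((-11, 0), (17, -6)) = 28.6356
d((-11, 0), (14, 13)) = 28.178
d((-11, 0), (-14, 16)) = 16.2788
d((-11, 0), (4, -6)) = 16.1555
d((7, -18), (17, -6)) = 15.6205
d((7, -18), (14, 13)) = 31.7805
d((7, -18), (-14, 16)) = 39.9625
d((7, -18), (4, -6)) = 12.3693
d((17, -6), (14, 13)) = 19.2354
d((17, -6), (-14, 16)) = 38.0132
d((17, -6), (4, -6)) = 13.0
d((14, 13), (-14, 16)) = 28.1603
d((14, 13), (4, -6)) = 21.4709
d((-14, 16), (4, -6)) = 28.4253

Closest pair: (-16, 6) and (-11, 0) with distance 7.8102

The closest pair is (-16, 6) and (-11, 0) with Euclidean distance 7.8102. For 7 points, brute-force pairwise comparison is shown above. For large n, the divide-and-conquer algorithm (sort by x, recurse on halves, check the dividing strip) achieves O(n log n).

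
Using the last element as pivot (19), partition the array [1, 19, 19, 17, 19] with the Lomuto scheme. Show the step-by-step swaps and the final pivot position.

Lomuto partition with pivot = 19:

Initial array: [1, 19, 19, 17, 19]

arr[0]=1 <= 19: swap with position 0, array becomes [1, 19, 19, 17, 19]
arr[1]=19 <= 19: swap with position 1, array becomes [1, 19, 19, 17, 19]
arr[2]=19 <= 19: swap with position 2, array becomes [1, 19, 19, 17, 19]
arr[3]=17 <= 19: swap with position 3, array becomes [1, 19, 19, 17, 19]

Place pivot at position 4: [1, 19, 19, 17, 19]
Pivot position: 4

After partitioning with pivot 19, the array becomes [1, 19, 19, 17, 19]. The pivot is placed at index 4. All elements to the left of the pivot are <= 19, and all elements to the right are > 19.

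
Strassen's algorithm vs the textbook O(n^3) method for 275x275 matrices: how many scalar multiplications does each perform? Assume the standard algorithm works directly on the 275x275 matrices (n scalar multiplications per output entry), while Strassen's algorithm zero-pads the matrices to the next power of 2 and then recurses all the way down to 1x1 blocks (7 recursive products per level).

Matrix multiplication for 275x275 matrices:

Strassen's algorithm requires power-of-2 dimensions. Pad 275x275 to 512x512 (next power of 2).

Standard algorithm: 275^3 = 20796875 multiplications
Strassen's algorithm: 7^(log2(512)) = 7^9 = 40353607 multiplications
Difference: 20796875 - 40353607 = -19556732 (Strassen uses MORE here due to padding overhead — for small or just-over-power-of-2 n, padding can outweigh the per-level savings)

Standard: 20796875 multiplications (275^3). Strassen: 40353607 multiplications (7^9, after padding to 512x512). Strassen reduces 8 recursive multiplications to 7 at each level.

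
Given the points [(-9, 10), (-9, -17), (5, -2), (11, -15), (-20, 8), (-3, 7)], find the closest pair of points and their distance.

Computing all pairwise distances among 6 points:

d((-9, 10), (-9, -17)) = 27.0
d((-9, 10), (5, -2)) = 18.4391
d((-9, 10), (11, -15)) = 32.0156
d((-9, 10), (-20, 8)) = 11.1803
d((-9, 10), (-3, 7)) = 6.7082 <-- minimum
d((-9, -17), (5, -2)) = 20.5183
d((-9, -17), (11, -15)) = 20.0998
d((-9, -17), (-20, 8)) = 27.313
d((-9, -17), (-3, 7)) = 24.7386
d((5, -2), (11, -15)) = 14.3178
d((5, -2), (-20, 8)) = 26.9258
d((5, -2), (-3, 7)) = 12.0416
d((11, -15), (-20, 8)) = 38.6005
d((11, -15), (-3, 7)) = 26.0768
d((-20, 8), (-3, 7)) = 17.0294

Closest pair: (-9, 10) and (-3, 7) with distance 6.7082

The closest pair is (-9, 10) and (-3, 7) with Euclidean distance 6.7082. For 6 points, brute-force pairwise comparison is shown above. For large n, the divide-and-conquer algorithm (sort by x, recurse on halves, check the dividing strip) achieves O(n log n).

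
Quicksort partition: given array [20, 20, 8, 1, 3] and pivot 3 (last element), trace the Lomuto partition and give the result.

Lomuto partition with pivot = 3:

Initial array: [20, 20, 8, 1, 3]

arr[0]=20 > 3: no swap
arr[1]=20 > 3: no swap
arr[2]=8 > 3: no swap
arr[3]=1 <= 3: swap with position 0, array becomes [1, 20, 8, 20, 3]

Place pivot at position 1: [1, 3, 8, 20, 20]
Pivot position: 1

After partitioning with pivot 3, the array becomes [1, 3, 8, 20, 20]. The pivot is placed at index 1. All elements to the left of the pivot are <= 3, and all elements to the right are > 3.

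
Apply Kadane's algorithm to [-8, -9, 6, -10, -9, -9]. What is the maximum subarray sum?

Using Kadane's algorithm on [-8, -9, 6, -10, -9, -9]:

Scanning through the array:
Position 1 (value -9): max_ending_here = -9, max_so_far = -8
Position 2 (value 6): max_ending_here = 6, max_so_far = 6
Position 3 (value -10): max_ending_here = -4, max_so_far = 6
Position 4 (value -9): max_ending_here = -9, max_so_far = 6
Position 5 (value -9): max_ending_here = -9, max_so_far = 6

Maximum subarray: [6]
Maximum sum: 6

The maximum subarray is [6] with sum 6. This subarray runs from index 2 to index 2.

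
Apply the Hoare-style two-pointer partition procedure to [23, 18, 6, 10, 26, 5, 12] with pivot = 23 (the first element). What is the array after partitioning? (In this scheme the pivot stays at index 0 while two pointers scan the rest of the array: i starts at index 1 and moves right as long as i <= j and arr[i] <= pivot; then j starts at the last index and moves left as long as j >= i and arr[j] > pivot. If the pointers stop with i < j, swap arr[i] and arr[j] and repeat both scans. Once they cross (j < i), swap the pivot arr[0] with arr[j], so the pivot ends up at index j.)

Hoare-style two-pointer partition with pivot = 23:

Initial array: [23, 18, 6, 10, 26, 5, 12]

Pointers start at i = 1, j = 6.
i stops at index 4 (arr[4]=26 > 23), j stops at index 6 (arr[6]=12 <= 23): swap arr[4] and arr[6], array becomes [23, 18, 6, 10, 12, 5, 26]
i ends at 6, j ends at 5: the pointers have crossed (j < i), so scanning stops.

Swap pivot arr[0] with arr[5] to place pivot at position 5: [5, 18, 6, 10, 12, 23, 26]
Pivot position: 5

After partitioning with pivot 23, the array becomes [5, 18, 6, 10, 12, 23, 26]. The pivot is placed at index 5. All elements to the left of the pivot are <= 23, and all elements to the right are > 23.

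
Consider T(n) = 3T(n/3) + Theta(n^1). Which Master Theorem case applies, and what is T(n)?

Master Theorem for T(n) = 3T(n/3) + O(n^1):

a = 3, b = 3, c = 1
log_b(a) = log_3(3) = 1.0000

Case 2: c = 1 = log_3(3) = 1.0000
T(n) = O(n^1 log n) = O(n log n)

For T(n) = 3T(n/3) + O(n^1): log_3(3) = 1.0000. This is Case 2 of the Master Theorem (c = log_b(a), equal work at all levels), giving O(n log n).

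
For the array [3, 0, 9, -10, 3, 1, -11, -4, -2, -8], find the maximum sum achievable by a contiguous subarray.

Using Kadane's algorithm on [3, 0, 9, -10, 3, 1, -11, -4, -2, -8]:

Scanning through the array:
Position 1 (value 0): max_ending_here = 3, max_so_far = 3
Position 2 (value 9): max_ending_here = 12, max_so_far = 12
Position 3 (value -10): max_ending_here = 2, max_so_far = 12
Position 4 (value 3): max_ending_here = 5, max_so_far = 12
Position 5 (value 1): max_ending_here = 6, max_so_far = 12
Position 6 (value -11): max_ending_here = -5, max_so_far = 12
Position 7 (value -4): max_ending_here = -4, max_so_far = 12
Position 8 (value -2): max_ending_here = -2, max_so_far = 12
Position 9 (value -8): max_ending_here = -8, max_so_far = 12

Maximum subarray: [3, 0, 9]
Maximum sum: 12

The maximum subarray is [3, 0, 9] with sum 12. This subarray runs from index 0 to index 2.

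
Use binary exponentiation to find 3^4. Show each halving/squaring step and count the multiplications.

Computing 3^4 by squaring (build up from 3^1; each line after the first costs one multiplication):

3^1 = 3
3^2 = (3^1)^2 = 3^2 = 9
3^4 = (3^2)^2 = 9^2 = 81

Result: 81
Multiplications needed: 2 (2 lines after 3^1)

3^4 = 81. Using exponentiation by squaring, this requires 2 multiplications. The key idea: if the exponent is even, square the half-power; if odd, multiply by the base once.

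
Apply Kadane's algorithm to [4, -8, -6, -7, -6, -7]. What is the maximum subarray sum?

Using Kadane's algorithm on [4, -8, -6, -7, -6, -7]:

Scanning through the array:
Position 1 (value -8): max_ending_here = -4, max_so_far = 4
Position 2 (value -6): max_ending_here = -6, max_so_far = 4
Position 3 (value -7): max_ending_here = -7, max_so_far = 4
Position 4 (value -6): max_ending_here = -6, max_so_far = 4
Position 5 (value -7): max_ending_here = -7, max_so_far = 4

Maximum subarray: [4]
Maximum sum: 4

The maximum subarray is [4] with sum 4. This subarray runs from index 0 to index 0.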